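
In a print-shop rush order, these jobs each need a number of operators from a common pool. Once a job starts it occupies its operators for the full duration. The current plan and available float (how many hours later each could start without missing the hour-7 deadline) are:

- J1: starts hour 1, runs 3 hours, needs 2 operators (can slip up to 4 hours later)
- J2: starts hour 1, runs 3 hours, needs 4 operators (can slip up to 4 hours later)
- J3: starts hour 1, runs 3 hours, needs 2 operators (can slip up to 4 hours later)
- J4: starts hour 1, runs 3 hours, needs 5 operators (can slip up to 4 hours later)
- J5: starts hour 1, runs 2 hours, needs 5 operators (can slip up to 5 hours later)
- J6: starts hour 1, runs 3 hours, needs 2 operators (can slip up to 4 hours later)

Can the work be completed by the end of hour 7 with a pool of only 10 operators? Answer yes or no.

yes

Schedule J1@1, J2@1, J3@1, J4@4, J5@4, J6@1: h1:10  h2:10  h3:10  h4:10  h5:10  h6:5  h7:0 — peak 10 ≤ 10.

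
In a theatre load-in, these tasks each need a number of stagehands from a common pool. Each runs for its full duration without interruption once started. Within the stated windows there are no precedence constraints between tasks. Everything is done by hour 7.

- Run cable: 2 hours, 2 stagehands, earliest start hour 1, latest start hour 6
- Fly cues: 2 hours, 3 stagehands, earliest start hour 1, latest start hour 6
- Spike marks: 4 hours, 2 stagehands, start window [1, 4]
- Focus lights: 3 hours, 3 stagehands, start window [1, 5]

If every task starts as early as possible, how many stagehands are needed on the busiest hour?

10

Early-start schedule: Run cable@1, Fly cues@1, Spike marks@1, Focus lights@1.
Load per hour: hour 1: 10, hour 2: 10, hour 3: 5, hour 4: 2, hour 5: 0, hour 6: 0, hour 7: 0.
Peak is 10.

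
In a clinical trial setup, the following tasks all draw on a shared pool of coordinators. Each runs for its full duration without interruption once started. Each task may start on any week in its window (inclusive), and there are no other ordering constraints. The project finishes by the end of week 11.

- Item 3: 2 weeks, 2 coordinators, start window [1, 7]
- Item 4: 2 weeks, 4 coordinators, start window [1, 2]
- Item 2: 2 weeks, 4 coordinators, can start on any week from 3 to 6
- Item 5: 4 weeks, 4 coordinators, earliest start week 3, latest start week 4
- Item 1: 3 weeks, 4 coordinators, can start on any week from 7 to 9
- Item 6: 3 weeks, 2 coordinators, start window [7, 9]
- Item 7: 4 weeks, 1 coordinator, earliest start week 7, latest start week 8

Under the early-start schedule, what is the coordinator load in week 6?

At early start, week 6 has: Item 5.
Demand: 4 = 4.

4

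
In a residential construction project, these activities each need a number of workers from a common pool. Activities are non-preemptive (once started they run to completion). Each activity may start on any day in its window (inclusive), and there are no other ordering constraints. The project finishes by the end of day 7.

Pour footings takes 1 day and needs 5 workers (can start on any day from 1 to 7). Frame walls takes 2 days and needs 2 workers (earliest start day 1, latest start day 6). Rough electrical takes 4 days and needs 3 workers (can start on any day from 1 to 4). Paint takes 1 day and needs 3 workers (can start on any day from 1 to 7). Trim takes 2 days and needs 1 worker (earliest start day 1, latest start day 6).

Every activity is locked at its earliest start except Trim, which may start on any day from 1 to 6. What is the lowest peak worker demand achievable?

Trim@1: d1:14  d2:6  d3:3  d4:3  d5:0  d6:0  d7:0 → peak 14
Trim@2: d1:13  d2:6  d3:4  d4:3  d5:0  d6:0  d7:0 → peak 13
Trim@3: d1:13  d2:5  d3:4  d4:4  d5:0  d6:0  d7:0 → peak 13
Trim@4: d1:13  d2:5  d3:3  d4:4  d5:1  d6:0  d7:0 → peak 13
Trim@5: d1:13  d2:5  d3:3  d4:3  d5:1  d6:1  d7:0 → peak 13
Trim@6: d1:13  d2:5  d3:3  d4:3  d5:0  d6:1  d7:1 → peak 13
Best is Trim@2, peak 13.

13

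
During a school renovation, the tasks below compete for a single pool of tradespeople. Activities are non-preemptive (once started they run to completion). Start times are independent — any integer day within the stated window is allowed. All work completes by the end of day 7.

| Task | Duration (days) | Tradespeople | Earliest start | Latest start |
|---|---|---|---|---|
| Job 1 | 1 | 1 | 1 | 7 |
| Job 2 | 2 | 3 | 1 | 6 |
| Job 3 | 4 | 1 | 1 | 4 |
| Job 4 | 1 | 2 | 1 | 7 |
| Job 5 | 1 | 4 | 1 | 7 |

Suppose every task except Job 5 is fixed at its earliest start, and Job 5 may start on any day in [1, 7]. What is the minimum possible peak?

7

Job 5@1: d1:11  d2:4  d3:1  d4:1  d5:0  d6:0  d7:0 → peak 11
Job 5@2: d1:7  d2:8  d3:1  d4:1  d5:0  d6:0  d7:0 → peak 8
Job 5@3: d1:7  d2:4  d3:5  d4:1  d5:0  d6:0  d7:0 → peak 7
Job 5@4: d1:7  d2:4  d3:1  d4:5  d5:0  d6:0  d7:0 → peak 7
Job 5@5: d1:7  d2:4  d3:1  d4:1  d5:4  d6:0  d7:0 → peak 7
Job 5@6: d1:7  d2:4  d3:1  d4:1  d5:0  d6:4  d7:0 → peak 7
Job 5@7: d1:7  d2:4  d3:1  d4:1  d5:0  d6:0  d7:4 → peak 7
Best is Job 5@3, peak 7.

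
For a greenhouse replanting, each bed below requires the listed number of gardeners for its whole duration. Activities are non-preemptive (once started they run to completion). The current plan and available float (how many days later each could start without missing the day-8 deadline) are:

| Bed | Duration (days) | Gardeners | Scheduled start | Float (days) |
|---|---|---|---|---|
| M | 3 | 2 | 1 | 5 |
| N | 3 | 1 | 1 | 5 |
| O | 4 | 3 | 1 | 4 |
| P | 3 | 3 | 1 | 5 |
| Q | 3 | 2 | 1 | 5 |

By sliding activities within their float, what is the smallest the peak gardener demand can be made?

Early-start (M@1, N@1, O@1, P@1, Q@1) gives peak 11: d1:11  d2:11  d3:11  d4:3  d5:0  d6:0  d7:0  d8:0.
Shift P→4, Q→5.
Schedule M@1, N@1, O@1, P@4, Q@5: d1:6  d2:6  d3:6  d4:6  d5:5  d6:5  d7:2  d8:0 — peak 6.

6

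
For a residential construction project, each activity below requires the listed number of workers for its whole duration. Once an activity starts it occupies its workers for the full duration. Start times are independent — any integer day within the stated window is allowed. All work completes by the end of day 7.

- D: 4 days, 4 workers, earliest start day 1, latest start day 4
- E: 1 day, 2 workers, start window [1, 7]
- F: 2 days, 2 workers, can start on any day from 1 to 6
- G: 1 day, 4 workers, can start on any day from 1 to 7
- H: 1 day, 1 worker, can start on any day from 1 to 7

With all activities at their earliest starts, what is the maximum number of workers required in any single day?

13

Early-start schedule: D@1, E@1, F@1, G@1, H@1.
Load per day: day 1: 13, day 2: 6, day 3: 4, day 4: 4, day 5: 0, day 6: 0, day 7: 0.
Peak is 13.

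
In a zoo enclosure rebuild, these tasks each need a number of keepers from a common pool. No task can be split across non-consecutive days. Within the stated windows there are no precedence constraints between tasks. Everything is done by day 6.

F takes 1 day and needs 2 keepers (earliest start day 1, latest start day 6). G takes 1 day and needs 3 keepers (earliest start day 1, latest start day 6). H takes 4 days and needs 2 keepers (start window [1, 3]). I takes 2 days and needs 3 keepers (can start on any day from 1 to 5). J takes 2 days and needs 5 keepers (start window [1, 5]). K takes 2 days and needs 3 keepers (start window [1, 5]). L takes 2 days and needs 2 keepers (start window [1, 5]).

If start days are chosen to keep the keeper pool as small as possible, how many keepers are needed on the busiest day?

7

Early-start (F@1, G@1, H@1, I@1, J@1, K@1, L@1) gives peak 20: d1:20  d2:15  d3:2  d4:2  d5:0  d6:0.
Shift G→2, I→5, J→3, K→5.
Schedule F@1, G@2, H@1, I@5, J@3, K@5, L@1: d1:6  d2:7  d3:7  d4:7  d5:6  d6:6 — peak 7.
Total keeper-days = 39 over 6 days ⇒ peak ≥ ⌈39/6⌉ = 7, so 7 is optimal.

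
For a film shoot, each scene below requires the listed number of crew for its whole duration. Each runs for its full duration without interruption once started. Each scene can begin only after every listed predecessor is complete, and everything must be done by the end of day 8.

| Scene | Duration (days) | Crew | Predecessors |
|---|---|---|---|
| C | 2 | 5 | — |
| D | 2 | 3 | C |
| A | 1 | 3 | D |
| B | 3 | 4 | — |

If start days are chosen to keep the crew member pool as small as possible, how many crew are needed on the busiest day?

Early-start (C@1, D@3, A@5, B@1) gives peak 9: d1:9  d2:9  d3:7  d4:3  d5:3  d6:0  d7:0  d8:0.
Shift B→6.
Schedule C@1, D@3, A@5, B@6: d1:5  d2:5  d3:3  d4:3  d5:3  d6:4  d7:4  d8:4 — peak 5.

5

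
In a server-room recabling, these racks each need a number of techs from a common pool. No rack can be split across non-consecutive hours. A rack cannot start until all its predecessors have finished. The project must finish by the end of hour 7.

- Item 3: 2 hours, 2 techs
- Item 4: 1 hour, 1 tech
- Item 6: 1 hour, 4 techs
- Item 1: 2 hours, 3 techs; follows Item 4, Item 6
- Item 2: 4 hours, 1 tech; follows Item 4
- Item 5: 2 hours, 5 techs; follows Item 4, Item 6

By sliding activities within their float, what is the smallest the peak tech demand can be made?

Early-start (Item 3@1, Item 4@1, Item 6@1, Item 1@2, Item 2@2, Item 5@2) gives peak 11: h1:7  h2:11  h3:9  h4:1  h5:1  h6:0  h7:0.
Shift Item 6→3, Item 1→4, Item 5→6.
Schedule Item 3@1, Item 4@1, Item 6@3, Item 1@4, Item 2@2, Item 5@6: h1:3  h2:3  h3:5  h4:4  h5:4  h6:5  h7:5 — peak 5.
Total tech-hours = 29 over 7 hours ⇒ peak ≥ ⌈29/7⌉ = 5, so 5 is optimal.

5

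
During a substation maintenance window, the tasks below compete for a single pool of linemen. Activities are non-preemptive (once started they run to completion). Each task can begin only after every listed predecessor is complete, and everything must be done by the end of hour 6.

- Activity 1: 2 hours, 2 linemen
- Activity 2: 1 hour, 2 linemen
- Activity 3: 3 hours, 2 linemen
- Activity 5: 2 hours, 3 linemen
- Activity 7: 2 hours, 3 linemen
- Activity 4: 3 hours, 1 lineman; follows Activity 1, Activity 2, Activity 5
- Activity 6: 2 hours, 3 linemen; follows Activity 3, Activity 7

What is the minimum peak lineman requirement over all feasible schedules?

7

Early-start (Activity 1@1, Activity 2@1, Activity 3@1, Activity 5@1, Activity 7@1, Activity 4@3, Activity 6@4) gives peak 12: h1:12  h2:10  h3:3  h4:4  h5:4  h6:0.
Shift Activity 3→2, Activity 7→3, Activity 6→5.
Schedule Activity 1@1, Activity 2@1, Activity 3@2, Activity 5@1, Activity 7@3, Activity 4@3, Activity 6@5: h1:7  h2:7  h3:6  h4:6  h5:4  h6:3 — peak 7.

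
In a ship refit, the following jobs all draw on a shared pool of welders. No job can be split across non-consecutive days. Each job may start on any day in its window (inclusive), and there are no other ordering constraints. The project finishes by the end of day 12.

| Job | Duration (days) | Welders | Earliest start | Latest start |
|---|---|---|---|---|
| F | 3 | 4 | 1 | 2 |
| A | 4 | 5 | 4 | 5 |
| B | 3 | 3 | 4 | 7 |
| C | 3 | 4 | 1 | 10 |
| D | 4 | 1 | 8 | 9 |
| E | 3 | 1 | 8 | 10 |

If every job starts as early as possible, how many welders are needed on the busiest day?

Early-start schedule: F@1, A@4, B@4, C@1, D@8, E@8.
Load per day: day 1: 8, day 2: 8, day 3: 8, day 4: 8, day 5: 8, day 6: 8, day 7: 5, day 8: 2, day 9: 2, day 10: 2, day 11: 1, day 12: 0.
Peak is 8.

8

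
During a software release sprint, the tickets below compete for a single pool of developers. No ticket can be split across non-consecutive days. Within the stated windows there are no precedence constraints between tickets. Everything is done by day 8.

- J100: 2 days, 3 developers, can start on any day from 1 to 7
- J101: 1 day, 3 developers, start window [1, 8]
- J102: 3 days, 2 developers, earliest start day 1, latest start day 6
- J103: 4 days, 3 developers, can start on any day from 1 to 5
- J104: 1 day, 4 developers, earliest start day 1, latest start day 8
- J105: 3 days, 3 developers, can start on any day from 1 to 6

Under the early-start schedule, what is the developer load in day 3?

At early start, day 3 has: J102, J103, J105.
Demand: 2 + 3 + 3 = 8.

8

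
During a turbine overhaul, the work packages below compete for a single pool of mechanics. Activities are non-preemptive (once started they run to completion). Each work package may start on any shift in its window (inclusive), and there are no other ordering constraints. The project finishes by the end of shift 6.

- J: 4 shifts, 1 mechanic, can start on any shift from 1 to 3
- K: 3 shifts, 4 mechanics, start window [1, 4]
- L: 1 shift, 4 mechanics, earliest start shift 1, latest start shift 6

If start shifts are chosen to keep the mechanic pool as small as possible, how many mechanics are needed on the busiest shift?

Early-start (J@1, K@1, L@1) gives peak 9: s1:9  s2:5  s3:5  s4:1  s5:0  s6:0.
Shift L→4.
Schedule J@1, K@1, L@4: s1:5  s2:5  s3:5  s4:5  s5:0  s6:0 — peak 5.

5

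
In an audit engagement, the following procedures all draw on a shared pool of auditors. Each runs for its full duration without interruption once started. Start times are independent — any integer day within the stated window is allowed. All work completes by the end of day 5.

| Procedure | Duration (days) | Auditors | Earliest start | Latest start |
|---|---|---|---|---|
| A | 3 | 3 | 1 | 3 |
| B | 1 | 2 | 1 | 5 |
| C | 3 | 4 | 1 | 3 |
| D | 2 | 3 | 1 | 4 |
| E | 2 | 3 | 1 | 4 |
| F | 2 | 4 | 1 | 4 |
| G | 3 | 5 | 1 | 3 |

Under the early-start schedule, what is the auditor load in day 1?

24

At early start, day 1 has: A, B, C, D, E, F, G.
Demand: 3 + 2 + 4 + 3 + 3 + 4 + 5 = 24.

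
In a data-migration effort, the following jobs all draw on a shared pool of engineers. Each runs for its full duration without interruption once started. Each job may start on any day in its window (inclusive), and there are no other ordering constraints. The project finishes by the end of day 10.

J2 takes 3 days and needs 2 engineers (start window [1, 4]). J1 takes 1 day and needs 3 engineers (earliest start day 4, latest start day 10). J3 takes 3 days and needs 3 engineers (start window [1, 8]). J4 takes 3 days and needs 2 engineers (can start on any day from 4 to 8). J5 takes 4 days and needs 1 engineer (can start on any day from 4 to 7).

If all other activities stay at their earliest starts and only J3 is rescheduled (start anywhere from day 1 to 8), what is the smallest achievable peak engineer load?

6

J3@1: d1:5  d2:5  d3:5  d4:6  d5:3  d6:3  d7:1  d8:0  d9:0  d10:0 → peak 6
J3@2: d1:2  d2:5  d3:5  d4:9  d5:3  d6:3  d7:1  d8:0  d9:0  d10:0 → peak 9
J3@3: d1:2  d2:2  d3:5  d4:9  d5:6  d6:3  d7:1  d8:0  d9:0  d10:0 → peak 9
J3@4: d1:2  d2:2  d3:2  d4:9  d5:6  d6:6  d7:1  d8:0  d9:0  d10:0 → peak 9
J3@5: d1:2  d2:2  d3:2  d4:6  d5:6  d6:6  d7:4  d8:0  d9:0  d10:0 → peak 6
J3@6: d1:2  d2:2  d3:2  d4:6  d5:3  d6:6  d7:4  d8:3  d9:0  d10:0 → peak 6
J3@7: d1:2  d2:2  d3:2  d4:6  d5:3  d6:3  d7:4  d8:3  d9:3  d10:0 → peak 6
J3@8: d1:2  d2:2  d3:2  d4:6  d5:3  d6:3  d7:1  d8:3  d9:3  d10:3 → peak 6
Best is J3@1, peak 6.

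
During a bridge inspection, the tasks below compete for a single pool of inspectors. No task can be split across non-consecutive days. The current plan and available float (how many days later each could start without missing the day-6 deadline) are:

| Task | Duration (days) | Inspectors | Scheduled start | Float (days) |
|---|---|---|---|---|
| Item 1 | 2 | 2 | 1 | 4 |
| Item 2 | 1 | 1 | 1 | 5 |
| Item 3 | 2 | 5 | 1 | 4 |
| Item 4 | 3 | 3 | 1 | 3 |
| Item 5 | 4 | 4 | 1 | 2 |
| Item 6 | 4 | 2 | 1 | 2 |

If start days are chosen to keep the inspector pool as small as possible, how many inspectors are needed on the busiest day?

Early-start (Item 1@1, Item 2@1, Item 3@1, Item 4@1, Item 5@1, Item 6@1) gives peak 17: d1:17  d2:16  d3:9  d4:6  d5:0  d6:0.
Shift Item 4→3, Item 5→3, Item 6→2.
Schedule Item 1@1, Item 2@1, Item 3@1, Item 4@3, Item 5@3, Item 6@2: d1:8  d2:9  d3:9  d4:9  d5:9  d6:4 — peak 9.

9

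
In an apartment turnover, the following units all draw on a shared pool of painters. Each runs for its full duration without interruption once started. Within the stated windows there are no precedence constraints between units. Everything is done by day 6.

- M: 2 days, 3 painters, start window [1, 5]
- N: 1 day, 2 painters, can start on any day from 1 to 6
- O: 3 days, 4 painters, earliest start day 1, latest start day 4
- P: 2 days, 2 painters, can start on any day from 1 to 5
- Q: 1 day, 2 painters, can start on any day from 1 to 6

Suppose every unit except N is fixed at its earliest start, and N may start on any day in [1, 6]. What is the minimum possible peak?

11

N@1: d1:13  d2:9  d3:4  d4:0  d5:0  d6:0 → peak 13
N@2: d1:11  d2:11  d3:4  d4:0  d5:0  d6:0 → peak 11
N@3: d1:11  d2:9  d3:6  d4:0  d5:0  d6:0 → peak 11
N@4: d1:11  d2:9  d3:4  d4:2  d5:0  d6:0 → peak 11
N@5: d1:11  d2:9  d3:4  d4:0  d5:2  d6:0 → peak 11
N@6: d1:11  d2:9  d3:4  d4:0  d5:0  d6:2 → peak 11
Best is N@2, peak 11.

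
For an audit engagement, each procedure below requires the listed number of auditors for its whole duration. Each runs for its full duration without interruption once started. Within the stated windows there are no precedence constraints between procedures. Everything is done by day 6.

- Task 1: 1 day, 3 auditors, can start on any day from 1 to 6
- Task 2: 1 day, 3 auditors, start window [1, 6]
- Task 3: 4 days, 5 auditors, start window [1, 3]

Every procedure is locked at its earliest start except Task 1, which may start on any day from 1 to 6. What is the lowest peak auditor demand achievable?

8

Task 1@1: d1:11  d2:5  d3:5  d4:5  d5:0  d6:0 → peak 11
Task 1@2: d1:8  d2:8  d3:5  d4:5  d5:0  d6:0 → peak 8
Task 1@3: d1:8  d2:5  d3:8  d4:5  d5:0  d6:0 → peak 8
Task 1@4: d1:8  d2:5  d3:5  d4:8  d5:0  d6:0 → peak 8
Task 1@5: d1:8  d2:5  d3:5  d4:5  d5:3  d6:0 → peak 8
Task 1@6: d1:8  d2:5  d3:5  d4:5  d5:0  d6:3 → peak 8
Best is Task 1@2, peak 8.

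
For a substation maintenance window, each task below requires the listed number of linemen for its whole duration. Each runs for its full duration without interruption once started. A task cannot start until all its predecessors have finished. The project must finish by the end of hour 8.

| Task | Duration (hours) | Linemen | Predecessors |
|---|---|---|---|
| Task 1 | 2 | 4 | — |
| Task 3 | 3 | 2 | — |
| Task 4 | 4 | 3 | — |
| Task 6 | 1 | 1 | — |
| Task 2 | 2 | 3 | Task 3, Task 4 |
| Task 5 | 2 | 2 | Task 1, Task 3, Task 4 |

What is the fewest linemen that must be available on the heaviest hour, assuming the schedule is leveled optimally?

5

Early-start (Task 1@1, Task 3@1, Task 4@1, Task 6@1, Task 2@5, Task 5@5) gives peak 10: h1:10  h2:9  h3:5  h4:3  h5:5  h6:5  h7:0  h8:0.
Shift Task 3→3, Task 4→3, Task 2→7, Task 5→7.
Schedule Task 1@1, Task 3@3, Task 4@3, Task 6@1, Task 2@7, Task 5@7: h1:5  h2:4  h3:5  h4:5  h5:5  h6:3  h7:5  h8:5 — peak 5.
Total lineman-hours = 37 over 8 hours ⇒ peak ≥ ⌈37/8⌉ = 5, so 5 is optimal.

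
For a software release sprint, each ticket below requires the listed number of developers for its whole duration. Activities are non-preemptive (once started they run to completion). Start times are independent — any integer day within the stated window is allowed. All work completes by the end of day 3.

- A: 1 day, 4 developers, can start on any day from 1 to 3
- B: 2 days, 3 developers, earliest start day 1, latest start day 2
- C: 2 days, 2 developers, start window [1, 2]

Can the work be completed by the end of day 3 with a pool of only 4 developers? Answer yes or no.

no

Total developer-days = 14; over 3 days the average is 14/3 > 4, so some day must exceed 4.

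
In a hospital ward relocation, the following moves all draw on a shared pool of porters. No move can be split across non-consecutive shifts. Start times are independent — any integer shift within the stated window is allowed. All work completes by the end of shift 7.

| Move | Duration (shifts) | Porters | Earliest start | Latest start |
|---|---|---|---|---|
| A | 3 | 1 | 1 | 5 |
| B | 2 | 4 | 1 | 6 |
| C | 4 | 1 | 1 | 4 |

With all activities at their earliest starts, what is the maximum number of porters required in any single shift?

Early-start schedule: A@1, B@1, C@1.
Load per shift: shift 1: 6, shift 2: 6, shift 3: 2, shift 4: 1, shift 5: 0, shift 6: 0, shift 7: 0.
Peak is 6.

6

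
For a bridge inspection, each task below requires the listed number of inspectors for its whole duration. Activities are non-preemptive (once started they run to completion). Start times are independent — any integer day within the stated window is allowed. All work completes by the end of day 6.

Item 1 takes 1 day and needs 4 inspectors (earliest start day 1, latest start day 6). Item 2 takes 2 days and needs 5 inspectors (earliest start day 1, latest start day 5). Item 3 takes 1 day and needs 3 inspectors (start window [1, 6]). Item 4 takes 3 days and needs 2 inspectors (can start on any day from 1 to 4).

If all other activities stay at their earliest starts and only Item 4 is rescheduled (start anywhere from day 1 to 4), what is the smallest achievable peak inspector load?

12

Item 4@1: d1:14  d2:7  d3:2  d4:0  d5:0  d6:0 → peak 14
Item 4@2: d1:12  d2:7  d3:2  d4:2  d5:0  d6:0 → peak 12
Item 4@3: d1:12  d2:5  d3:2  d4:2  d5:2  d6:0 → peak 12
Item 4@4: d1:12  d2:5  d3:0  d4:2  d5:2  d6:2 → peak 12
Best is Item 4@2, peak 12.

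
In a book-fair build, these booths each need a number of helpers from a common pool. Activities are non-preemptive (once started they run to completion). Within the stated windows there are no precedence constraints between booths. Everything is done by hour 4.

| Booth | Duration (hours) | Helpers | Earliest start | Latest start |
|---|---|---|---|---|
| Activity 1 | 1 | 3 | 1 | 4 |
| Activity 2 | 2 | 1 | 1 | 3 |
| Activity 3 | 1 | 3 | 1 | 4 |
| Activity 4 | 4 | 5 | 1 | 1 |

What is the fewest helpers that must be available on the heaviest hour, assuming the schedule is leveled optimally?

8

Early-start (Activity 1@1, Activity 2@1, Activity 3@1, Activity 4@1) gives peak 12: h1:12  h2:6  h3:5  h4:5.
Shift Activity 2→2, Activity 3→4.
Schedule Activity 1@1, Activity 2@2, Activity 3@4, Activity 4@1: h1:8  h2:6  h3:6  h4:8 — peak 8.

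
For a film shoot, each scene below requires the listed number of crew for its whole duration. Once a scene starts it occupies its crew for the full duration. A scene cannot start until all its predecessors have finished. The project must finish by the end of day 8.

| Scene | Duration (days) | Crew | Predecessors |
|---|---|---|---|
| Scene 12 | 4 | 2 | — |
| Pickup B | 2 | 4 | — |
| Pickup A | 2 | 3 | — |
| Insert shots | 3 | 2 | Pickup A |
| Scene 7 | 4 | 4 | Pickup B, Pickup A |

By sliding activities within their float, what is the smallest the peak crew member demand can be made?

Early-start (Scene 12@1, Pickup B@1, Pickup A@1, Insert shots@3, Scene 7@3) gives peak 9: d1:9  d2:9  d3:8  d4:8  d5:6  d6:4  d7:0  d8:0.
Shift Pickup A→3, Insert shots→5, Scene 7→5.
Schedule Scene 12@1, Pickup B@1, Pickup A@3, Insert shots@5, Scene 7@5: d1:6  d2:6  d3:5  d4:5  d5:6  d6:6  d7:6  d8:4 — peak 6.
Total crew member-days = 44 over 8 days ⇒ peak ≥ ⌈44/8⌉ = 6, so 6 is optimal.

6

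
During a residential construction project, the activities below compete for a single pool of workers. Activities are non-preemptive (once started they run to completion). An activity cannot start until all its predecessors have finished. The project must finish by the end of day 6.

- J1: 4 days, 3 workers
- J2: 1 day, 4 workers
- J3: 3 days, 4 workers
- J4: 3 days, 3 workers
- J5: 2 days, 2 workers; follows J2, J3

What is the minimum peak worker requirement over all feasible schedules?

8

Early-start (J1@1, J2@1, J3@1, J4@1, J5@4) gives peak 14: d1:14  d2:10  d3:10  d4:5  d5:2  d6:0.
Shift J1→2, J4→4.
Schedule J1@2, J2@1, J3@1, J4@4, J5@4: d1:8  d2:7  d3:7  d4:8  d5:8  d6:3 — peak 8.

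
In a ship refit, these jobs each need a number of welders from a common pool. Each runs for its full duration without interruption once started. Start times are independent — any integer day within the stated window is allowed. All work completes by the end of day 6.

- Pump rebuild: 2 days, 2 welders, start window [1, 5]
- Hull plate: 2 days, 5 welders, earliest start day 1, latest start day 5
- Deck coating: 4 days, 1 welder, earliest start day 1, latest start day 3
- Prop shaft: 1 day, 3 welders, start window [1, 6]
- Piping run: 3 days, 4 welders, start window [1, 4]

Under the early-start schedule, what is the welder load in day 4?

1

At early start, day 4 has: Deck coating.
Demand: 1 = 1.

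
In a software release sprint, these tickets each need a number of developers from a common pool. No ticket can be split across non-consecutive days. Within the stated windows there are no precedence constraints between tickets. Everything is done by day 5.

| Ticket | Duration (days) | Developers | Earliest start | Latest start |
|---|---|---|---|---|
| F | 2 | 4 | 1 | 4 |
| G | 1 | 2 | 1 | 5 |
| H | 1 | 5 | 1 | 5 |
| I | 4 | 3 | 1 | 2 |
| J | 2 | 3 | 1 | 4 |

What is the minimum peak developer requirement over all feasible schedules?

Early-start (F@1, G@1, H@1, I@1, J@1) gives peak 17: d1:17  d2:10  d3:3  d4:3  d5:0.
Shift G→5, H→5, J→3.
Schedule F@1, G@5, H@5, I@1, J@3: d1:7  d2:7  d3:6  d4:6  d5:7 — peak 7.
Total developer-days = 33 over 5 days ⇒ peak ≥ ⌈33/5⌉ = 7, so 7 is optimal.

7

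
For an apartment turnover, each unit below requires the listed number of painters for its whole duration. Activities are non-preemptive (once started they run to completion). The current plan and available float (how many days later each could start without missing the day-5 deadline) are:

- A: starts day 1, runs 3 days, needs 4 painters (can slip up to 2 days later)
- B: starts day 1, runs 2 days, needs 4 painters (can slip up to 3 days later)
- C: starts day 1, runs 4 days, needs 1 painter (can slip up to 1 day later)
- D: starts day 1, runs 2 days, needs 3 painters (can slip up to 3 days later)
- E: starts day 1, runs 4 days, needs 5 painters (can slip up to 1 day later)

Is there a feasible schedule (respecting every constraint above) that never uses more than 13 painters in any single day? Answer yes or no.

Schedule A@1, B@4, C@1, D@1, E@1: d1:13  d2:13  d3:10  d4:10  d5:4 — peak 13 ≤ 13.

yes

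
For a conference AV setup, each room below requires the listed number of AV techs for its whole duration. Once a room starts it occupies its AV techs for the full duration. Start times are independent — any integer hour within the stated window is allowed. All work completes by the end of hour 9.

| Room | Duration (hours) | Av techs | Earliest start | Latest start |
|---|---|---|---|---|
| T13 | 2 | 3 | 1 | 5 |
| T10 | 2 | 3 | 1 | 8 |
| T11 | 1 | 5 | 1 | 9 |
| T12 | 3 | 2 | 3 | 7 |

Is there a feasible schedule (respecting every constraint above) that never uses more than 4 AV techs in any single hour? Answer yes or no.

The minimum achievable peak is 5; 4 < 5, so no feasible schedule stays within the cap.

no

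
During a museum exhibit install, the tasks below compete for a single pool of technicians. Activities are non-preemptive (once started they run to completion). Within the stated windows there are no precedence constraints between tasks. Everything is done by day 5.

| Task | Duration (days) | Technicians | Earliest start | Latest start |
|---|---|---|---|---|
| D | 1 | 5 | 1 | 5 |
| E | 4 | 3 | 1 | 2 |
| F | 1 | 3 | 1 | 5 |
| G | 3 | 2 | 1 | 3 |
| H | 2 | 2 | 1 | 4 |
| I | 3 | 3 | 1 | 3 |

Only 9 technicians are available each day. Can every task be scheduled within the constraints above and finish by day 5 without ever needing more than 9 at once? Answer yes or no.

Schedule D@1, E@2, F@2, G@1, H@4, I@3: d1:7  d2:8  d3:8  d4:8  d5:8 — peak 8 ≤ 9.

yes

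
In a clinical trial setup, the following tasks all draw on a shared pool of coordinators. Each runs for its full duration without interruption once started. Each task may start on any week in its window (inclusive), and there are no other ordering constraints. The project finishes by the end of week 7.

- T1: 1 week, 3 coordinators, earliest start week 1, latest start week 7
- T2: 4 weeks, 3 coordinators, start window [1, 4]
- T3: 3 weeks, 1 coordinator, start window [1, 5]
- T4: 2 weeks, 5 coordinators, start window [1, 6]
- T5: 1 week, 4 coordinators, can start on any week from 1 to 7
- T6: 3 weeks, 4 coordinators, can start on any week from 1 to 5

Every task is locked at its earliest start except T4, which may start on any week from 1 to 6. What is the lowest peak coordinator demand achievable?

15

T4@1: w1:20  w2:13  w3:8  w4:3  w5:0  w6:0  w7:0 → peak 20
T4@2: w1:15  w2:13  w3:13  w4:3  w5:0  w6:0  w7:0 → peak 15
T4@3: w1:15  w2:8  w3:13  w4:8  w5:0  w6:0  w7:0 → peak 15
T4@4: w1:15  w2:8  w3:8  w4:8  w5:5  w6:0  w7:0 → peak 15
T4@5: w1:15  w2:8  w3:8  w4:3  w5:5  w6:5  w7:0 → peak 15
T4@6: w1:15  w2:8  w3:8  w4:3  w5:0  w6:5  w7:5 → peak 15
Best is T4@2, peak 15.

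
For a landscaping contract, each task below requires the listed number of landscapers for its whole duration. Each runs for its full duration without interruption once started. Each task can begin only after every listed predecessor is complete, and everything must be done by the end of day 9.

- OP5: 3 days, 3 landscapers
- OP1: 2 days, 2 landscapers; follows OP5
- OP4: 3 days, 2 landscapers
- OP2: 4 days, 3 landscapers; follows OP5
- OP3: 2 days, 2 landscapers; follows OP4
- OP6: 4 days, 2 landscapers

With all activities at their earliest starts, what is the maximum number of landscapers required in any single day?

9

Early-start schedule: OP5@1, OP1@4, OP4@1, OP2@4, OP3@4, OP6@1.
Load per day: day 1: 7, day 2: 7, day 3: 7, day 4: 9, day 5: 7, day 6: 3, day 7: 3, day 8: 0, day 9: 0.
Peak is 9.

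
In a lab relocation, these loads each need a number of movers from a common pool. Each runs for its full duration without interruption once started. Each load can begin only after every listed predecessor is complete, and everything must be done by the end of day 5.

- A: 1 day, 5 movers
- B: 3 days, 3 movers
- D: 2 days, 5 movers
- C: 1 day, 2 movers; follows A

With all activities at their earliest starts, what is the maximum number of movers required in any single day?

13

Early-start schedule: A@1, B@1, D@1, C@2.
Load per day: day 1: 13, day 2: 10, day 3: 3, day 4: 0, day 5: 0.
Peak is 13.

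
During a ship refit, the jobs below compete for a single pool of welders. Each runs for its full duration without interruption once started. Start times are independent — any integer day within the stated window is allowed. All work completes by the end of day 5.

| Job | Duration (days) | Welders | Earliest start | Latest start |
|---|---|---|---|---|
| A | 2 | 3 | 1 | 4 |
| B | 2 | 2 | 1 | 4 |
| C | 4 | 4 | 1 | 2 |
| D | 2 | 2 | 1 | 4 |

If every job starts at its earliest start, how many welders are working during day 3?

At early start, day 3 has: C.
Demand: 4 = 4.

4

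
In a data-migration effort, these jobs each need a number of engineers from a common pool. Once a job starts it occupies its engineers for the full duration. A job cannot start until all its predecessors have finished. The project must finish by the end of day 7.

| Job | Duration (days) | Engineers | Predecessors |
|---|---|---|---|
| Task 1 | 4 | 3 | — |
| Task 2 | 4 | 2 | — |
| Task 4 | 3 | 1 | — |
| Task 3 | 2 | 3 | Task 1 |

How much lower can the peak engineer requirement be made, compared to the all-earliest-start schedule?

1

Early-start peak: d1:6  d2:6  d3:6  d4:5  d5:3  d6:3  d7:0 ⇒ 6.
Leveled (Task 1@1, Task 2@1, Task 4@5, Task 3@5): d1:5  d2:5  d3:5  d4:5  d5:4  d6:4  d7:1 ⇒ 5.
Reduction 6 − 5 = 1.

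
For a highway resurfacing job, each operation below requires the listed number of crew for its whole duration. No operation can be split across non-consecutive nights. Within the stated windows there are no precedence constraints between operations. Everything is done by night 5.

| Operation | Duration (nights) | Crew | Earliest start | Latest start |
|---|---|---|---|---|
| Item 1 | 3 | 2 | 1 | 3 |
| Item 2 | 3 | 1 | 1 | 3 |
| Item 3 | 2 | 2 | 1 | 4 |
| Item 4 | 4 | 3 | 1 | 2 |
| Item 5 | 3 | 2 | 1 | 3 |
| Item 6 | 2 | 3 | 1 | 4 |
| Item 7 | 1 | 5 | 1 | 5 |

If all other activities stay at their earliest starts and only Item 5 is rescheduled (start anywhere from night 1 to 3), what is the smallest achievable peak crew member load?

Item 5@1: n1:18  n2:13  n3:8  n4:3  n5:0 → peak 18
Item 5@2: n1:16  n2:13  n3:8  n4:5  n5:0 → peak 16
Item 5@3: n1:16  n2:11  n3:8  n4:5  n5:2 → peak 16
Best is Item 5@2, peak 16.

16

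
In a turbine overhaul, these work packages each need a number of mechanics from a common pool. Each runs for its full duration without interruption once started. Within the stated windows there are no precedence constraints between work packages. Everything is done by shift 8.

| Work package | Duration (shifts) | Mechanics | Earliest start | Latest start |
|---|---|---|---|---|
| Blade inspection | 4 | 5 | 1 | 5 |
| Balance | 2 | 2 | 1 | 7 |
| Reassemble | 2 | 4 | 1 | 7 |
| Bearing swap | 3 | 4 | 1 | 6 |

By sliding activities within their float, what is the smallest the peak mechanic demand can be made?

8

Early-start (Blade inspection@1, Balance@1, Reassemble@1, Bearing swap@1) gives peak 15: s1:15  s2:15  s3:9  s4:5  s5:0  s6:0  s7:0  s8:0.
Shift Reassemble→5, Bearing swap→5.
Schedule Blade inspection@1, Balance@1, Reassemble@5, Bearing swap@5: s1:7  s2:7  s3:5  s4:5  s5:8  s6:8  s7:4  s8:0 — peak 8.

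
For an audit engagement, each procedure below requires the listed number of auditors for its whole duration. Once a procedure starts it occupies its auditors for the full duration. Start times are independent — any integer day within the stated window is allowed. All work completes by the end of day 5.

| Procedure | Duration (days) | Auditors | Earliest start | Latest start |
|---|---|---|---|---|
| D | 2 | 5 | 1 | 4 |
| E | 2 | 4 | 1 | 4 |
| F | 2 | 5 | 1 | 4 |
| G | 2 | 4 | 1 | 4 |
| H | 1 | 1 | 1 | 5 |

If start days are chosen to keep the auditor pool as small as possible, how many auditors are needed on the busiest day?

Early-start (D@1, E@1, F@1, G@1, H@1) gives peak 19: d1:19  d2:18  d3:0  d4:0  d5:0.
Shift F→3, G→3, H→5.
Schedule D@1, E@1, F@3, G@3, H@5: d1:9  d2:9  d3:9  d4:9  d5:1 — peak 9.

9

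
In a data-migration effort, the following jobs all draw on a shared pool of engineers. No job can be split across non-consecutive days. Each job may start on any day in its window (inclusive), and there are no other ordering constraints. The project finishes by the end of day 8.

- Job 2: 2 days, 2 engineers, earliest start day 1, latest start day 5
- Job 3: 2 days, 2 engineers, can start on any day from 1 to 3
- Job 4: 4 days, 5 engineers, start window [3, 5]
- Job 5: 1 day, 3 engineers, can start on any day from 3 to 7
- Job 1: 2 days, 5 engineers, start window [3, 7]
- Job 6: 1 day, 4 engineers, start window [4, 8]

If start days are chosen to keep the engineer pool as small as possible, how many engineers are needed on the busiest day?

Early-start (Job 2@1, Job 3@1, Job 4@3, Job 5@3, Job 1@3, Job 6@4) gives peak 14: d1:4  d2:4  d3:13  d4:14  d5:5  d6:5  d7:0  d8:0.
Shift Job 1→7.
Schedule Job 2@1, Job 3@1, Job 4@3, Job 5@3, Job 1@7, Job 6@4: d1:4  d2:4  d3:8  d4:9  d5:5  d6:5  d7:5  d8:5 — peak 9.

9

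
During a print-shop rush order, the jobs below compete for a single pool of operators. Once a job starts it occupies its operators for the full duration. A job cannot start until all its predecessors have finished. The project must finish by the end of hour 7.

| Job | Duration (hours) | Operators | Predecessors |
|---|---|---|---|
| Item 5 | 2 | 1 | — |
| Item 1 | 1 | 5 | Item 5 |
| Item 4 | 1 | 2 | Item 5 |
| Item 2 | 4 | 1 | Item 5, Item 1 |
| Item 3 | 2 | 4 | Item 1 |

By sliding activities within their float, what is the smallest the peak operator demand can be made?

Early-start (Item 5@1, Item 1@3, Item 4@3, Item 2@4, Item 3@4) gives peak 7: h1:1  h2:1  h3:7  h4:5  h5:5  h6:1  h7:1.
Shift Item 4→4, Item 3→5.
Schedule Item 5@1, Item 1@3, Item 4@4, Item 2@4, Item 3@5: h1:1  h2:1  h3:5  h4:3  h5:5  h6:5  h7:1 — peak 5.
No arrangement of the 15 feasible schedules does better.

5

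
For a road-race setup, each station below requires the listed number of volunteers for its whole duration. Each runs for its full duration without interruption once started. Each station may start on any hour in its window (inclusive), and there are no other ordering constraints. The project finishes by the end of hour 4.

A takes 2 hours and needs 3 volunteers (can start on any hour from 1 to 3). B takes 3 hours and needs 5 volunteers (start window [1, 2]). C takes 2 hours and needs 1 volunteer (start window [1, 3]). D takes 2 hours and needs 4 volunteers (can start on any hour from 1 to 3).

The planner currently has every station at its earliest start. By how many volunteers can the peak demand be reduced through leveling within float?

4

Early-start peak: h1:13  h2:13  h3:5  h4:0 ⇒ 13.
Leveled (A@1, B@1, C@1, D@3): h1:9  h2:9  h3:9  h4:4 ⇒ 9.
Reduction 13 − 9 = 4.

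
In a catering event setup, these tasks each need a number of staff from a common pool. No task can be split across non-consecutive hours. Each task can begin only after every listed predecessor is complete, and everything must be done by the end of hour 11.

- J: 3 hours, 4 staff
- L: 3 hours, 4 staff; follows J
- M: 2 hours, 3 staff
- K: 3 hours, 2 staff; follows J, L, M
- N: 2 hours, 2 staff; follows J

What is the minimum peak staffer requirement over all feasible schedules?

4

Early-start (J@1, L@4, M@1, K@7, N@4) gives peak 7: h1:7  h2:7  h3:4  h4:6  h5:6  h6:4  h7:2  h8:2  h9:2  h10:0  h11:0.
Shift M→7, K→9, N→9.
Schedule J@1, L@4, M@7, K@9, N@9: h1:4  h2:4  h3:4  h4:4  h5:4  h6:4  h7:3  h8:3  h9:4  h10:4  h11:2 — peak 4.
Total staffer-hours = 40 over 11 hours ⇒ peak ≥ ⌈40/11⌉ = 4, so 4 is optimal.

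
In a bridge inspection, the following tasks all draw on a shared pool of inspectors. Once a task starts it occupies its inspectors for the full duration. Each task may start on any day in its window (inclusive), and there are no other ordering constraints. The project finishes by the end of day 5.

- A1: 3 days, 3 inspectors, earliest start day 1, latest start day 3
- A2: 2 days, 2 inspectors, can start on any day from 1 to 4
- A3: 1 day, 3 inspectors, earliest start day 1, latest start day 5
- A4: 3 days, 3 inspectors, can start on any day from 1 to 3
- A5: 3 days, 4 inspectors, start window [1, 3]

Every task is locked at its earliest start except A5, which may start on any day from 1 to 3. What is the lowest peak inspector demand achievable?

A5@1: d1:15  d2:12  d3:10  d4:0  d5:0 → peak 15
A5@2: d1:11  d2:12  d3:10  d4:4  d5:0 → peak 12
A5@3: d1:11  d2:8  d3:10  d4:4  d5:4 → peak 11
Best is A5@3, peak 11.

11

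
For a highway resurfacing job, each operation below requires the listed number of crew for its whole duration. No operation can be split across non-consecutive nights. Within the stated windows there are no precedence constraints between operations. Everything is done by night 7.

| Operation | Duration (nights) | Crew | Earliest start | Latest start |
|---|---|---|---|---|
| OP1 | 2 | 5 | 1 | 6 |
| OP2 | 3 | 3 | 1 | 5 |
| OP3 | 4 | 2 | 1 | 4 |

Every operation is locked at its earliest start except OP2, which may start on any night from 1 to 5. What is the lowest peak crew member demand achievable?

7

OP2@1: n1:10  n2:10  n3:5  n4:2  n5:0  n6:0  n7:0 → peak 10
OP2@2: n1:7  n2:10  n3:5  n4:5  n5:0  n6:0  n7:0 → peak 10
OP2@3: n1:7  n2:7  n3:5  n4:5  n5:3  n6:0  n7:0 → peak 7
OP2@4: n1:7  n2:7  n3:2  n4:5  n5:3  n6:3  n7:0 → peak 7
OP2@5: n1:7  n2:7  n3:2  n4:2  n5:3  n6:3  n7:3 → peak 7
Best is OP2@3, peak 7.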